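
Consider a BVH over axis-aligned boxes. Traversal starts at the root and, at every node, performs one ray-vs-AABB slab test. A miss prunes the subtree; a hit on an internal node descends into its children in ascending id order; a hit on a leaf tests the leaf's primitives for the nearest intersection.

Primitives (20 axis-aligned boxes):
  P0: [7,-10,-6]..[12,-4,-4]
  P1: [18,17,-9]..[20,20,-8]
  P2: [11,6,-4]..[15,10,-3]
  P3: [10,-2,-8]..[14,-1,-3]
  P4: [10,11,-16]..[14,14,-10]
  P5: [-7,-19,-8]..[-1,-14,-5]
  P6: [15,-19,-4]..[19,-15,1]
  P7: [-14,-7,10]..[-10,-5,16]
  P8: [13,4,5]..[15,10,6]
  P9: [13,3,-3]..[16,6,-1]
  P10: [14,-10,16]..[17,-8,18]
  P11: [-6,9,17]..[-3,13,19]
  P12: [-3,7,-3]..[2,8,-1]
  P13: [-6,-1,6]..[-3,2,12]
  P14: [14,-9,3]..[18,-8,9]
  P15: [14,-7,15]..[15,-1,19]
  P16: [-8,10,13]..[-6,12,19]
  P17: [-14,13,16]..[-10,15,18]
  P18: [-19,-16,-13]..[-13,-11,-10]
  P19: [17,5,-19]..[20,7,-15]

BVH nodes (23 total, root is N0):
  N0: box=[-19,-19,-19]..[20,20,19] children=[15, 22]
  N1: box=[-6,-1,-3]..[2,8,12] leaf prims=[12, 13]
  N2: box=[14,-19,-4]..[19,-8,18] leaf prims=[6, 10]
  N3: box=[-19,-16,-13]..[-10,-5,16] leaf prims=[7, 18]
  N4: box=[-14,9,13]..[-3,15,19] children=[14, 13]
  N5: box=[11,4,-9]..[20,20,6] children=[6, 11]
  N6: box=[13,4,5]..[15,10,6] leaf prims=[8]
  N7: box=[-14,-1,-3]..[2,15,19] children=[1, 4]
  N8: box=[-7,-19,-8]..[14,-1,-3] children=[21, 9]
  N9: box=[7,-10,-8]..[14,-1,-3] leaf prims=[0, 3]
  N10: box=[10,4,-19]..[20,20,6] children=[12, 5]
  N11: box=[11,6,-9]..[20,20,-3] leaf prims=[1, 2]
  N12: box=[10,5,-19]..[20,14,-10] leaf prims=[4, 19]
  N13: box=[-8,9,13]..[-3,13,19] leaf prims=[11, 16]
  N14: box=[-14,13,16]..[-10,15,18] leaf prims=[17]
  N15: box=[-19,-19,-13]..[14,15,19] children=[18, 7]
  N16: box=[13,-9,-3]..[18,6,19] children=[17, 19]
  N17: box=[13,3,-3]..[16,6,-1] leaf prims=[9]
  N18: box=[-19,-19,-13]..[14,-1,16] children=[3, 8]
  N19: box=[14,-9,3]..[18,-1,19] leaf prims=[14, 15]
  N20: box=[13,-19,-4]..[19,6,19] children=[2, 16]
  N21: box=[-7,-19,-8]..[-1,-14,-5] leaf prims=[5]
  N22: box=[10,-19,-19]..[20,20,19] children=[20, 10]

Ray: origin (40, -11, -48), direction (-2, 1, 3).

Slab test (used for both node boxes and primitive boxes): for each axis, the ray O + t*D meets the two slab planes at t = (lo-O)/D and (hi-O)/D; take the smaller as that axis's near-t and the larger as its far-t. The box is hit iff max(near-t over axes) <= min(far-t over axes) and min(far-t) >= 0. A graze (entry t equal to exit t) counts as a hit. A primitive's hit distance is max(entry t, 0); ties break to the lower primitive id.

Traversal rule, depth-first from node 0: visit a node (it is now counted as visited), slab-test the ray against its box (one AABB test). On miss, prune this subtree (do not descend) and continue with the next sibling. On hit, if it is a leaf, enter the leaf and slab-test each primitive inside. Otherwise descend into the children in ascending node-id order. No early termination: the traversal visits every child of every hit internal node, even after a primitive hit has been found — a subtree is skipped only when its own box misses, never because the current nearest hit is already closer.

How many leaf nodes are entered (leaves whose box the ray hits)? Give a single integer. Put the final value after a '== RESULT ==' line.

Walk:
N0 x:[10,59/2] y:[-8,31] z:[29/3,67/3] -> hit [10,67/3], descend [15, 22]
  N15 x:[13,59/2] y:[-8,26] z:[35/3,67/3] -> hit [13,67/3], descend [7, 18]
    N7 x:[19,27] y:[10,26] z:[15,67/3] -> hit [19,67/3], descend [1, 4]
      N1 x:[19,23] y:[10,19] z:[15,20] -> hit [19,19] leaf, test {P12(miss), P13(miss)}
      N4 x:[43/2,27] y:[20,26] z:[61/3,67/3] -> hit [43/2,67/3], descend [13, 14]
        N13 x:[43/2,24] y:[20,24] z:[61/3,67/3] -> hit [43/2,67/3] leaf, test {P11@t=65/3, P16(miss)}
        N14 x:[25,27] y:[24,26] z:[64/3,22] -> miss, prune
    N18 x:[13,59/2] y:[-8,10] z:[35/3,64/3] -> miss, prune
  N22 x:[10,15] y:[-8,31] z:[29/3,67/3] -> hit [10,15], descend [10, 20]
    N10 x:[10,15] y:[15,31] z:[29/3,18] -> hit [15,15], descend [5, 12]
      N5 x:[10,29/2] y:[15,31] z:[13,18] -> miss, prune
      N12 x:[10,15] y:[16,25] z:[29/3,38/3] -> miss, prune
    N20 x:[21/2,27/2] y:[-8,17] z:[44/3,67/3] -> miss, prune

13 AABB tests over nodes [0, 15, 7, 1, 4, 13, 14, 18, 22, 10, 5, 12, 20]; 2 leaves entered; closest P11.

== RESULT ==
2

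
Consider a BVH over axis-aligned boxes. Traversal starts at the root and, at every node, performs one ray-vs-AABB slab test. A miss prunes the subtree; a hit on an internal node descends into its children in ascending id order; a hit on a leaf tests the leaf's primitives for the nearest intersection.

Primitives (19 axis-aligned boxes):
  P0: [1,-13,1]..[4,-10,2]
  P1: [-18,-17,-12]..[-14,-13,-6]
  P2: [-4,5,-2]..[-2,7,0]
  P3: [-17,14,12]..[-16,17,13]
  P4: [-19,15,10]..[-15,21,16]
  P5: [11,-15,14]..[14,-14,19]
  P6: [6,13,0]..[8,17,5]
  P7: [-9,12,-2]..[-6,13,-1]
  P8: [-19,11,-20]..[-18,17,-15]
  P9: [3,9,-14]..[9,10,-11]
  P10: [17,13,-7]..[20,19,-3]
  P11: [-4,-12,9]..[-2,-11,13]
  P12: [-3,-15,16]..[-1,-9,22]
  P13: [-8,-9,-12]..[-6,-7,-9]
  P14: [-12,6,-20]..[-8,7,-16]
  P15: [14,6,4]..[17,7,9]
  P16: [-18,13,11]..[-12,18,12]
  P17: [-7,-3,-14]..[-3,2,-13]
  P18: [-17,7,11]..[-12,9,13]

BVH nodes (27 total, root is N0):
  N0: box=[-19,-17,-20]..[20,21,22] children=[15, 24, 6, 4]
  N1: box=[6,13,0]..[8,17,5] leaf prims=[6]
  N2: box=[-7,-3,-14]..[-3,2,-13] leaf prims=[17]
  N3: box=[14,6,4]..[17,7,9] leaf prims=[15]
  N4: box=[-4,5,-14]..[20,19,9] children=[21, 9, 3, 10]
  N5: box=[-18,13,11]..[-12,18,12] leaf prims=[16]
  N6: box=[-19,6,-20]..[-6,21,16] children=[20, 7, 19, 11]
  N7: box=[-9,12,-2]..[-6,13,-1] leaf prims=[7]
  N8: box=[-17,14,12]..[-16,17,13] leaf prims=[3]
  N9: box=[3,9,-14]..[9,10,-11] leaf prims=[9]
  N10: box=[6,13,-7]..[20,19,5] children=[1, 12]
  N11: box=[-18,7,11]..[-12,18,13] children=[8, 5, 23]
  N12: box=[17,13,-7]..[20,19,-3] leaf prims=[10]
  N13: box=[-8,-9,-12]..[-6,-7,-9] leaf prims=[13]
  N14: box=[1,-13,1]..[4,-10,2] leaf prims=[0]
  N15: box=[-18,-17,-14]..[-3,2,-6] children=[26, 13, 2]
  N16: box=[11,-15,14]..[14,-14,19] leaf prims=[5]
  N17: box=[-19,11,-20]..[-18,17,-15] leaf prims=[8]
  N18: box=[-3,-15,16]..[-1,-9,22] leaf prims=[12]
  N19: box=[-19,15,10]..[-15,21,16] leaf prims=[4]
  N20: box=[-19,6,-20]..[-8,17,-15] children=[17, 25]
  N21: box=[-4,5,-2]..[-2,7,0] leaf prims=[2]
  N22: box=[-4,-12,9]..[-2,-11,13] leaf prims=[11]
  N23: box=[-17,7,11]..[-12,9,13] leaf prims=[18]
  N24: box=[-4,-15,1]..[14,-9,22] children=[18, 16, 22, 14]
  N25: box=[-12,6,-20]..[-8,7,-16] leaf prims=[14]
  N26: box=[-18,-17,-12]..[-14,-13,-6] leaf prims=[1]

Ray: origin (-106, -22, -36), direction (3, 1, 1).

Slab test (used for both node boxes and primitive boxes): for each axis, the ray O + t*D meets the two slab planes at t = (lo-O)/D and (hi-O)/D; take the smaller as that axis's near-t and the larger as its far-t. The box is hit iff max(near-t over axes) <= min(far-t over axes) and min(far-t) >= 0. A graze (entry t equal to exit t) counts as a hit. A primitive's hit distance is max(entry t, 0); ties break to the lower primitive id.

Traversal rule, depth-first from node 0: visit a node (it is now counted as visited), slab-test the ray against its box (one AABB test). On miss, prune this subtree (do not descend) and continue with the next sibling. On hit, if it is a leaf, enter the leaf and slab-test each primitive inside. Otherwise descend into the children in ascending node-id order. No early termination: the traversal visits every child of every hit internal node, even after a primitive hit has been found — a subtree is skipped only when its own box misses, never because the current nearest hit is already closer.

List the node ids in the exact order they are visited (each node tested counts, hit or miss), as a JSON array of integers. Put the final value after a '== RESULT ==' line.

Walk:
N0 x:[29,42] y:[5,43] z:[16,58] -> hit [29,42], descend [4, 6, 15, 24]
  N4 x:[34,42] y:[27,41] z:[22,45] -> hit [34,41], descend [3, 9, 10, 21]
    N3 x:[40,41] y:[28,29] z:[40,45] -> miss, prune
    N9 x:[109/3,115/3] y:[31,32] z:[22,25] -> miss, prune
    N10 x:[112/3,42] y:[35,41] z:[29,41] -> hit [112/3,41], descend [1, 12]
      N1 x:[112/3,38] y:[35,39] z:[36,41] -> hit [112/3,38] leaf, test {P6@t=112/3}
      N12 x:[41,42] y:[35,41] z:[29,33] -> miss, prune
    N21 x:[34,104/3] y:[27,29] z:[34,36] -> miss, prune
  N6 x:[29,100/3] y:[28,43] z:[16,52] -> hit [29,100/3], descend [7, 11, 19, 20]
    N7 x:[97/3,100/3] y:[34,35] z:[34,35] -> miss, prune
    N11 x:[88/3,94/3] y:[29,40] z:[47,49] -> miss, prune
    N19 x:[29,91/3] y:[37,43] z:[46,52] -> miss, prune
    N20 x:[29,98/3] y:[28,39] z:[16,21] -> miss, prune
  N15 x:[88/3,103/3] y:[5,24] z:[22,30] -> miss, prune
  N24 x:[34,40] y:[7,13] z:[37,58] -> miss, prune

Visited [0, 4, 3, 9, 10, 1, 12, 21, 6, 7, 11, 19, 20, 15, 24]. Tests: 15 box, 1 leaf. Nearest: P6.

== RESULT ==
[0, 4, 3, 9, 10, 1, 12, 21, 6, 7, 11, 19, 20, 15, 24]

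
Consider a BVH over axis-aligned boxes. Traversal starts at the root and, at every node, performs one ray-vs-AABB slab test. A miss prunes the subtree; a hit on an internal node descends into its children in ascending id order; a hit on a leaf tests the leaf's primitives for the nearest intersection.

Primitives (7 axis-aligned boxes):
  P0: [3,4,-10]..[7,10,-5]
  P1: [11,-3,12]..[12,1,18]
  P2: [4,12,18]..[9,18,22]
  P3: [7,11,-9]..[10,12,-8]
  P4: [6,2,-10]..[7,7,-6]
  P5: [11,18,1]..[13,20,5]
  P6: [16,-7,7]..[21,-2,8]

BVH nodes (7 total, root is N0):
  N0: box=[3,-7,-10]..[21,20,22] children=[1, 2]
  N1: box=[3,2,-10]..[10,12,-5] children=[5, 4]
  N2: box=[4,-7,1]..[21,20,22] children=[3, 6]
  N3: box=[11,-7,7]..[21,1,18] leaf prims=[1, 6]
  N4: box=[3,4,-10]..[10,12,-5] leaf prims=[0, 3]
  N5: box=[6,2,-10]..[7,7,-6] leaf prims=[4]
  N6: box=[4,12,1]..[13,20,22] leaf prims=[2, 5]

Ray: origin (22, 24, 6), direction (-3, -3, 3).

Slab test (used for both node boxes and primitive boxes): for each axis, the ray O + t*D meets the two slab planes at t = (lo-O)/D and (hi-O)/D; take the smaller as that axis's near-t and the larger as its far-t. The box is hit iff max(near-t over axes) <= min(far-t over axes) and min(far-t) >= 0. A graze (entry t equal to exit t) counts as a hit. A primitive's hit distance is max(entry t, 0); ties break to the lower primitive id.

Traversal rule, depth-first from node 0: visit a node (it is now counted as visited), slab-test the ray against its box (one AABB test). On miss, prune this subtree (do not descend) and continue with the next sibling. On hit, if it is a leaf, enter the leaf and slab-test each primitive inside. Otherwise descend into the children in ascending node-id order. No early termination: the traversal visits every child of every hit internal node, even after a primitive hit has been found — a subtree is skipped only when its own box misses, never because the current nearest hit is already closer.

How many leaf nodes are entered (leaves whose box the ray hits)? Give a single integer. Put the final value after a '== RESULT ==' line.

Traverse from the root:
N0 x:[1/3,19/3] y:[4/3,31/3] z:[-16/3,16/3] -> hit [4/3,16/3], descend [1, 2]
  N1 x:[4,19/3] y:[4,22/3] z:[-16/3,-11/3] -> miss, prune
  N2 x:[1/3,6] y:[4/3,31/3] z:[-5/3,16/3] -> hit [4/3,16/3], descend [3, 6]
    N3 x:[1/3,11/3] y:[23/3,31/3] z:[1/3,4] -> miss, prune
    N6 x:[3,6] y:[4/3,4] z:[-5/3,16/3] -> hit [3,4] leaf, test {P2(miss), P5(miss)}

5 AABB tests over nodes [0, 1, 2, 3, 6]; 1 leaf entered; closest miss.

== RESULT ==
1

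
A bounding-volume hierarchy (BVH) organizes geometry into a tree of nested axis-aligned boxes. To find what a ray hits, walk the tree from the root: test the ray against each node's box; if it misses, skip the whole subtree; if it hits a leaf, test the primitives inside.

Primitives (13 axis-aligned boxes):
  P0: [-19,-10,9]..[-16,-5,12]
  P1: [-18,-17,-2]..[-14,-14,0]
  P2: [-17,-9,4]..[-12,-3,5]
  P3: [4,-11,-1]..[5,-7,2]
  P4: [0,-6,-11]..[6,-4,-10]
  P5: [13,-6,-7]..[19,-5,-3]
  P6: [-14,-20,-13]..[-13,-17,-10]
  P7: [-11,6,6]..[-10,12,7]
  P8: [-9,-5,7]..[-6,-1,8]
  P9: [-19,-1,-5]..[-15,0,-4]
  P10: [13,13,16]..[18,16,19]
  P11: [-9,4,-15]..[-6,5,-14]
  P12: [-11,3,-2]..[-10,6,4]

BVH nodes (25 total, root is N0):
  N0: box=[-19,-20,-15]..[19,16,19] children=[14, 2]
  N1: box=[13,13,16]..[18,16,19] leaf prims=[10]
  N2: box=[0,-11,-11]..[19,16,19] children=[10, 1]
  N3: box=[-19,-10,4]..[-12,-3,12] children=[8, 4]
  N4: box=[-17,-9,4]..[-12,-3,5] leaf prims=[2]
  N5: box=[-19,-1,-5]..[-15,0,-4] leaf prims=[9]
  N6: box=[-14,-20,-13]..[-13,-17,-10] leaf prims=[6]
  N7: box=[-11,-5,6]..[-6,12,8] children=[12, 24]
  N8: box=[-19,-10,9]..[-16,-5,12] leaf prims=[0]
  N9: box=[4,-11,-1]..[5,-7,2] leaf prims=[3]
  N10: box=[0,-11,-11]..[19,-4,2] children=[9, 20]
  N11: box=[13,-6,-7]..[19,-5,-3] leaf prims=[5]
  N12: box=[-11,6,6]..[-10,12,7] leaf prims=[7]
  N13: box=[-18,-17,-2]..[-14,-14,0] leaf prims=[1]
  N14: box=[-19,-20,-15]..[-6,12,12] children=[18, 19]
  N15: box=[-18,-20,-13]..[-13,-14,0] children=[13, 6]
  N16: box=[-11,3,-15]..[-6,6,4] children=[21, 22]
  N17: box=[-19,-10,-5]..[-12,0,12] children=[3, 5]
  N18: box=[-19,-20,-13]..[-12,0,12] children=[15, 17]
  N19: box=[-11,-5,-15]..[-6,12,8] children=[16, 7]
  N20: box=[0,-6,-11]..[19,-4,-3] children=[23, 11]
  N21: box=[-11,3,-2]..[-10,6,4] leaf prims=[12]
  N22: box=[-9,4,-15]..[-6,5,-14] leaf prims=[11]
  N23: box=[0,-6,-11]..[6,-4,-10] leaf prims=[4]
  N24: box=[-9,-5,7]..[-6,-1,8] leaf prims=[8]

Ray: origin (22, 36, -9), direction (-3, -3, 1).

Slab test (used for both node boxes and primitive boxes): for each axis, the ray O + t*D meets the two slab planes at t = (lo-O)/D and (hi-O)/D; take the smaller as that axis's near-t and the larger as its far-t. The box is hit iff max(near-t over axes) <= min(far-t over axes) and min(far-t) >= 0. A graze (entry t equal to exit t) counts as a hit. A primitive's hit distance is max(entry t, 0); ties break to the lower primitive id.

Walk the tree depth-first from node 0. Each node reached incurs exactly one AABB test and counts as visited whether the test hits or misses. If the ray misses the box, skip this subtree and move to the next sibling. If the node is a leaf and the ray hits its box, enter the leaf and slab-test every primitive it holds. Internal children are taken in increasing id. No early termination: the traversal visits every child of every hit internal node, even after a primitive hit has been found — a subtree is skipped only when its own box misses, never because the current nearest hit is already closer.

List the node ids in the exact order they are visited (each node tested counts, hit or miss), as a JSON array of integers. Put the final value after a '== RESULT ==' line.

Trace the traversal:
N0 x:[1,41/3] y:[20/3,56/3] z:[-6,28] -> hit [20/3,41/3], descend [2, 14]
  N2 x:[1,22/3] y:[20/3,47/3] z:[-2,28] -> hit [20/3,22/3], descend [1, 10]
    N1 x:[4/3,3] y:[20/3,23/3] z:[25,28] -> miss, prune
    N10 x:[1,22/3] y:[40/3,47/3] z:[-2,11] -> miss, prune
  N14 x:[28/3,41/3] y:[8,56/3] z:[-6,21] -> hit [28/3,41/3], descend [18, 19]
    N18 x:[34/3,41/3] y:[12,56/3] z:[-4,21] -> hit [12,41/3], descend [15, 17]
      N15 x:[35/3,40/3] y:[50/3,56/3] z:[-4,9] -> miss, prune
      N17 x:[34/3,41/3] y:[12,46/3] z:[4,21] -> hit [12,41/3], descend [3, 5]
        N3 x:[34/3,41/3] y:[13,46/3] z:[13,21] -> hit [13,41/3], descend [4, 8]
          N4 x:[34/3,13] y:[13,15] z:[13,14] -> hit [13,13] leaf, test {P2@t=13}
          N8 x:[38/3,41/3] y:[41/3,46/3] z:[18,21] -> miss, prune
        N5 x:[37/3,41/3] y:[12,37/3] z:[4,5] -> miss, prune
    N19 x:[28/3,11] y:[8,41/3] z:[-6,17] -> hit [28/3,11], descend [7, 16]
      N7 x:[28/3,11] y:[8,41/3] z:[15,17] -> miss, prune
      N16 x:[28/3,11] y:[10,11] z:[-6,13] -> hit [10,11], descend [21, 22]
        N21 x:[32/3,11] y:[10,11] z:[7,13] -> hit [32/3,11] leaf, test {P12@t=32/3}
        N22 x:[28/3,31/3] y:[31/3,32/3] z:[-6,-5] -> miss, prune

Visited [0, 2, 1, 10, 14, 18, 15, 17, 3, 4, 8, 5, 19, 7, 16, 21, 22]. Tests: 17 box, 2 leaf. Nearest: P12.

== RESULT ==
[0, 2, 1, 10, 14, 18, 15, 17, 3, 4, 8, 5, 19, 7, 16, 21, 22]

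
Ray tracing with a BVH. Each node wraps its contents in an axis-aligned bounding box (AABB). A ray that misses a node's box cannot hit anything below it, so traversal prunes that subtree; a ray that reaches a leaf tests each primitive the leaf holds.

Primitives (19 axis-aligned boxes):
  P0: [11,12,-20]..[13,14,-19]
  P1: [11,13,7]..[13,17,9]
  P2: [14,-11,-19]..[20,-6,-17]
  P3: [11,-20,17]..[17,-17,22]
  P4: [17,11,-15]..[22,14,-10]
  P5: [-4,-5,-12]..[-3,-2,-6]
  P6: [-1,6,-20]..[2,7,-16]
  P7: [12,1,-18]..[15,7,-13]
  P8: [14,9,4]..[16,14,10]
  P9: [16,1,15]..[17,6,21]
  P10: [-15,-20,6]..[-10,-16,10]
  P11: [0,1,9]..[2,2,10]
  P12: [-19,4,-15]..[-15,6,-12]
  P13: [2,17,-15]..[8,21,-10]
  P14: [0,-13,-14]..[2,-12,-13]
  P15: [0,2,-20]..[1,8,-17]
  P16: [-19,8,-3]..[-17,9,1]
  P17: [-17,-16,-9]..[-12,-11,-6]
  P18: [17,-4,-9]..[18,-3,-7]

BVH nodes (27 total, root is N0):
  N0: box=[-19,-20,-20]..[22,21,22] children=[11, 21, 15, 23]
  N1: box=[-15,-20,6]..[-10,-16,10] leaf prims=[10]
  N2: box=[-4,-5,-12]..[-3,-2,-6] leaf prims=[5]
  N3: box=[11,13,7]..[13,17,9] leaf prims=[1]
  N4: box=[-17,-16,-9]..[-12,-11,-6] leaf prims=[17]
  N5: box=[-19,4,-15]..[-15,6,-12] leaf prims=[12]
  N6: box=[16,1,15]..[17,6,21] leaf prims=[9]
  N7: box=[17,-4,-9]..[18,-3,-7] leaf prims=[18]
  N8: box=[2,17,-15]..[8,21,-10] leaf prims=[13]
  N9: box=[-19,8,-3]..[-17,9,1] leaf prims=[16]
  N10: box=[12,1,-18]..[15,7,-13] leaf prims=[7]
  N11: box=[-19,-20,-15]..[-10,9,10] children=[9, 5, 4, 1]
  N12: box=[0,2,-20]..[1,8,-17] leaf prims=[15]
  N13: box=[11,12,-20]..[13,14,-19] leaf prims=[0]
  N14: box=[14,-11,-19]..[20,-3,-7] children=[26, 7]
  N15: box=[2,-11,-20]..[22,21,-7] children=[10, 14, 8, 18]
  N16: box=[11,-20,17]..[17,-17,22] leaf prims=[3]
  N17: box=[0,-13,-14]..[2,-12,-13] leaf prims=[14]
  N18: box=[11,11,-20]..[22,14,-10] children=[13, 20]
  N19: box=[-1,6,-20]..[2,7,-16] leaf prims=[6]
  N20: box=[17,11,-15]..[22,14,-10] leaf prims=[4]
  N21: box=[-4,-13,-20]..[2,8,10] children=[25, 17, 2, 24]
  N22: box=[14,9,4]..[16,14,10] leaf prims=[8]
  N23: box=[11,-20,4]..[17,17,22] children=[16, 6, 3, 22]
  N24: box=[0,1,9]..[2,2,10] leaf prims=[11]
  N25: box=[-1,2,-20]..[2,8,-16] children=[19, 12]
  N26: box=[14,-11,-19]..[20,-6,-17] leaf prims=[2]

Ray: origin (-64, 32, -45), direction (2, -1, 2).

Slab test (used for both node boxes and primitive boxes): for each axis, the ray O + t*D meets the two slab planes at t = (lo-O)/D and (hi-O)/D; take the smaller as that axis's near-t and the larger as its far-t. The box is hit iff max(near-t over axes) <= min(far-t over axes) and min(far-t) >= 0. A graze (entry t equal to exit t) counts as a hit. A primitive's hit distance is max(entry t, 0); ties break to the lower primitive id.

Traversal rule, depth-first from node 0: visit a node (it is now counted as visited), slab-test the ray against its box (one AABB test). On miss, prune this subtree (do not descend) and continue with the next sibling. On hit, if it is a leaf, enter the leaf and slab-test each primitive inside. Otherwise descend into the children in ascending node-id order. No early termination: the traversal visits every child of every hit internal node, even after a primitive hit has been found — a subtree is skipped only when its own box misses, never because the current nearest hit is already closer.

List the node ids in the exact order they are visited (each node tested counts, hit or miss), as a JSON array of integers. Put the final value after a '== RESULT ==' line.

Traverse from the root:
N0 x:[45/2,43] y:[11,52] z:[25/2,67/2] -> hit [45/2,67/2], descend [11, 15, 21, 23]
  N11 x:[45/2,27] y:[23,52] z:[15,55/2] -> hit [23,27], descend [1, 4, 5, 9]
    N1 x:[49/2,27] y:[48,52] z:[51/2,55/2] -> miss, prune
    N4 x:[47/2,26] y:[43,48] z:[18,39/2] -> miss, prune
    N5 x:[45/2,49/2] y:[26,28] z:[15,33/2] -> miss, prune
    N9 x:[45/2,47/2] y:[23,24] z:[21,23] -> hit [23,23] leaf, test {P16@t=23}
  N15 x:[33,43] y:[11,43] z:[25/2,19] -> miss, prune
  N21 x:[30,33] y:[24,45] z:[25/2,55/2] -> miss, prune
  N23 x:[75/2,81/2] y:[15,52] z:[49/2,67/2] -> miss, prune

Visited [0, 11, 1, 4, 5, 9, 15, 21, 23]. Tests: 9 box, 1 leaf. Nearest: P16.

== RESULT ==
[0, 11, 1, 4, 5, 9, 15, 21, 23]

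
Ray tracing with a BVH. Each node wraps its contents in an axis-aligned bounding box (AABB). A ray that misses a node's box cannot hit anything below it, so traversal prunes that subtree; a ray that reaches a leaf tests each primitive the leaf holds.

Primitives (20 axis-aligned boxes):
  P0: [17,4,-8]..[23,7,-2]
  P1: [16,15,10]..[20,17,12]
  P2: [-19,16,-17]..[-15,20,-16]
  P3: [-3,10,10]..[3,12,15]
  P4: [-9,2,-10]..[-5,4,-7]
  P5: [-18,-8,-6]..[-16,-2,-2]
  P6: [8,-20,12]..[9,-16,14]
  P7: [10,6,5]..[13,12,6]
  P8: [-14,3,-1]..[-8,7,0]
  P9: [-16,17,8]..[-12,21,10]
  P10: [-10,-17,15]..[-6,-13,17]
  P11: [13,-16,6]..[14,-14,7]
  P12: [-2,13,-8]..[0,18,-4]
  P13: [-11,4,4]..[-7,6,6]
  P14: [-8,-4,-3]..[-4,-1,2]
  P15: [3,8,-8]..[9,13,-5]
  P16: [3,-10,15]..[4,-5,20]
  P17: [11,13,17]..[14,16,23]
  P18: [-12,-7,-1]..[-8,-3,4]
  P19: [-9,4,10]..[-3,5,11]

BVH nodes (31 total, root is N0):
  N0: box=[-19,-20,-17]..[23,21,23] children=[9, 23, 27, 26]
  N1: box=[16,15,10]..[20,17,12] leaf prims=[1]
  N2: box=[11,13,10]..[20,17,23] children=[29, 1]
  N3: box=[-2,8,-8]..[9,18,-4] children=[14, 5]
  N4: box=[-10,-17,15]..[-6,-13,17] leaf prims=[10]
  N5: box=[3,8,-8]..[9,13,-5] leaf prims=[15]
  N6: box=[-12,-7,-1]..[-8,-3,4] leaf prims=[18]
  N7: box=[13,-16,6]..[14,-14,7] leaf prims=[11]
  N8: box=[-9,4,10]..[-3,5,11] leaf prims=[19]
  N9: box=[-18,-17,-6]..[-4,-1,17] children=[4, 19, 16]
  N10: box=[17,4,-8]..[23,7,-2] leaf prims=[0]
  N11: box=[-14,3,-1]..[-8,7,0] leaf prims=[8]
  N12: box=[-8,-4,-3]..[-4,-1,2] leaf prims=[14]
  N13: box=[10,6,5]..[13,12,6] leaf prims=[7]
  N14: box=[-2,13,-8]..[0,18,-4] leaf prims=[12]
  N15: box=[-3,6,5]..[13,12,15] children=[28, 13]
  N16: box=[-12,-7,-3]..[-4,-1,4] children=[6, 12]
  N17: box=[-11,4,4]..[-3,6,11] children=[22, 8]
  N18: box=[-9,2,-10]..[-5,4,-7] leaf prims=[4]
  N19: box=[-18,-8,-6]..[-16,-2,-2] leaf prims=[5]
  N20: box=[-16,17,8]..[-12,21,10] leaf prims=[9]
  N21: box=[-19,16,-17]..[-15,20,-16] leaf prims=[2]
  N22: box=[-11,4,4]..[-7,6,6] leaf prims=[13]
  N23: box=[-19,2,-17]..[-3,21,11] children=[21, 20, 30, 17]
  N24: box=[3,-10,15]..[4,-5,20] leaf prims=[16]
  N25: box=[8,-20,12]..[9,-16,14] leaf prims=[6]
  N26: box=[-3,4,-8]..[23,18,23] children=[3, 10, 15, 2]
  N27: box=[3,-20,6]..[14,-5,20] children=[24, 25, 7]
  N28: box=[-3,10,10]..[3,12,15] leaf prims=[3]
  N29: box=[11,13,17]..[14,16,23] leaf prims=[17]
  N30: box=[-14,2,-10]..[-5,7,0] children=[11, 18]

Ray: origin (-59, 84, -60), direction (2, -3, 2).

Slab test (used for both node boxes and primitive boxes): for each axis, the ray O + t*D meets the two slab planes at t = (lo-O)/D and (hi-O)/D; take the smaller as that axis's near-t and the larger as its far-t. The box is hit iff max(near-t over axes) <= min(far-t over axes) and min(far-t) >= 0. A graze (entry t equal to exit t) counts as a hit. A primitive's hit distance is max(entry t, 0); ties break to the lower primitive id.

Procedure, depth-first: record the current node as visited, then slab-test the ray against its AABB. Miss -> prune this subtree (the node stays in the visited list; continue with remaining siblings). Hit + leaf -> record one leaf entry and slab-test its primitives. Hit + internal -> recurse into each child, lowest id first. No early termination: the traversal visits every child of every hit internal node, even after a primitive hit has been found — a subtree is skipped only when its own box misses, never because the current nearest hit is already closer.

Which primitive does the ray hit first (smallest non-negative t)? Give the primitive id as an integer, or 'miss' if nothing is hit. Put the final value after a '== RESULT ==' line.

Trace the traversal:
N0 x:[20,41] y:[21,104/3] z:[43/2,83/2] -> hit [43/2,104/3], descend [9, 23, 26, 27]
  N9 x:[41/2,55/2] y:[85/3,101/3] z:[27,77/2] -> miss, prune
  N23 x:[20,28] y:[21,82/3] z:[43/2,71/2] -> hit [43/2,82/3], descend [17, 20, 21, 30]
    N17 x:[24,28] y:[26,80/3] z:[32,71/2] -> miss, prune
    N20 x:[43/2,47/2] y:[21,67/3] z:[34,35] -> miss, prune
    N21 x:[20,22] y:[64/3,68/3] z:[43/2,22] -> hit [43/2,22] leaf, test {P2@t=43/2}
    N30 x:[45/2,27] y:[77/3,82/3] z:[25,30] -> hit [77/3,27], descend [11, 18]
      N11 x:[45/2,51/2] y:[77/3,27] z:[59/2,30] -> miss, prune
      N18 x:[25,27] y:[80/3,82/3] z:[25,53/2] -> miss, prune
  N26 x:[28,41] y:[22,80/3] z:[26,83/2] -> miss, prune
  N27 x:[31,73/2] y:[89/3,104/3] z:[33,40] -> hit [33,104/3], descend [7, 24, 25]
    N7 x:[36,73/2] y:[98/3,100/3] z:[33,67/2] -> miss, prune
    N24 x:[31,63/2] y:[89/3,94/3] z:[75/2,40] -> miss, prune
    N25 x:[67/2,34] y:[100/3,104/3] z:[36,37] -> miss, prune

order=[0, 9, 23, 17, 20, 21, 30, 11, 18, 26, 27, 7, 24, 25]  |boxes|=14  |leaves|=1  hit=P2

== RESULT ==
2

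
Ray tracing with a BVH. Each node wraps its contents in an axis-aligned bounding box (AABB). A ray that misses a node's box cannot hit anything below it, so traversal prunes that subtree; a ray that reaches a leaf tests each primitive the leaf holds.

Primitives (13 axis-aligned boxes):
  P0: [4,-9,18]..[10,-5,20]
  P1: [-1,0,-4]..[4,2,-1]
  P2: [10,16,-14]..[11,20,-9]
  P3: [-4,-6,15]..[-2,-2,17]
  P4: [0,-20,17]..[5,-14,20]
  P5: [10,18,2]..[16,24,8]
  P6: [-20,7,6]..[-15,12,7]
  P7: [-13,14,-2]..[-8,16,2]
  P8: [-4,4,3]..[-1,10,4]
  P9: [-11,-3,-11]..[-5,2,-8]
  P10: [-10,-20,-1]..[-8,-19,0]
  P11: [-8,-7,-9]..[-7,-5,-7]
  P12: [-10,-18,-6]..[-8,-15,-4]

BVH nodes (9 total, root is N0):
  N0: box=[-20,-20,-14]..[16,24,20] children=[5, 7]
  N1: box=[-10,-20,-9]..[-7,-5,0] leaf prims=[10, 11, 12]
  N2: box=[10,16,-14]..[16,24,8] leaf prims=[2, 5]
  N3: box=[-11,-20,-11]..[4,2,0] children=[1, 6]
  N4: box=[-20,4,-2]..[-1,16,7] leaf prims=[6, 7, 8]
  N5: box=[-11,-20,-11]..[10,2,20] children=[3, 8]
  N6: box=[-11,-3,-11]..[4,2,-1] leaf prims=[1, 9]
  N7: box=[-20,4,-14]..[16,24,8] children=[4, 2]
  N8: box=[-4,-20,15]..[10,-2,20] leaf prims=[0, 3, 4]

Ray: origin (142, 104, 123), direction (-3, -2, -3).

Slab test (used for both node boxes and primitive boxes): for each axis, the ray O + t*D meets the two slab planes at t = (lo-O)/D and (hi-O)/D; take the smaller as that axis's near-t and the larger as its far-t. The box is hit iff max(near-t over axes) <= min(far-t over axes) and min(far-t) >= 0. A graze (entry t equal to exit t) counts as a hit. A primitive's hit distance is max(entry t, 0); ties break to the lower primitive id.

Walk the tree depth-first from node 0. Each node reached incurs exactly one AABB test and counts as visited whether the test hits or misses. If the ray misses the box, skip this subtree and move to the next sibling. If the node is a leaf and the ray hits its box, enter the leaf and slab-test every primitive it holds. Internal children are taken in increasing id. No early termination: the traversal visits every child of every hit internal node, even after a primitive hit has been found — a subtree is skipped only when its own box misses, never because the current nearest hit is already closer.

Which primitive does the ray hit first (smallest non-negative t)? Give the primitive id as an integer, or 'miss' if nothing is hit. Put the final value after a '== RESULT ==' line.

Walk:
N0 x:[42,54] y:[40,62] z:[103/3,137/3] -> hit [42,137/3], descend [5, 7]
  N5 x:[44,51] y:[51,62] z:[103/3,134/3] -> miss, prune
  N7 x:[42,54] y:[40,50] z:[115/3,137/3] -> hit [42,137/3], descend [2, 4]
    N2 x:[42,44] y:[40,44] z:[115/3,137/3] -> hit [42,44] leaf, test {P2@t=44, P5(miss)}
    N4 x:[143/3,54] y:[44,50] z:[116/3,125/3] -> miss, prune

5 AABB tests over nodes [0, 5, 7, 2, 4]; 1 leaf entered; closest P2.

== RESULT ==
2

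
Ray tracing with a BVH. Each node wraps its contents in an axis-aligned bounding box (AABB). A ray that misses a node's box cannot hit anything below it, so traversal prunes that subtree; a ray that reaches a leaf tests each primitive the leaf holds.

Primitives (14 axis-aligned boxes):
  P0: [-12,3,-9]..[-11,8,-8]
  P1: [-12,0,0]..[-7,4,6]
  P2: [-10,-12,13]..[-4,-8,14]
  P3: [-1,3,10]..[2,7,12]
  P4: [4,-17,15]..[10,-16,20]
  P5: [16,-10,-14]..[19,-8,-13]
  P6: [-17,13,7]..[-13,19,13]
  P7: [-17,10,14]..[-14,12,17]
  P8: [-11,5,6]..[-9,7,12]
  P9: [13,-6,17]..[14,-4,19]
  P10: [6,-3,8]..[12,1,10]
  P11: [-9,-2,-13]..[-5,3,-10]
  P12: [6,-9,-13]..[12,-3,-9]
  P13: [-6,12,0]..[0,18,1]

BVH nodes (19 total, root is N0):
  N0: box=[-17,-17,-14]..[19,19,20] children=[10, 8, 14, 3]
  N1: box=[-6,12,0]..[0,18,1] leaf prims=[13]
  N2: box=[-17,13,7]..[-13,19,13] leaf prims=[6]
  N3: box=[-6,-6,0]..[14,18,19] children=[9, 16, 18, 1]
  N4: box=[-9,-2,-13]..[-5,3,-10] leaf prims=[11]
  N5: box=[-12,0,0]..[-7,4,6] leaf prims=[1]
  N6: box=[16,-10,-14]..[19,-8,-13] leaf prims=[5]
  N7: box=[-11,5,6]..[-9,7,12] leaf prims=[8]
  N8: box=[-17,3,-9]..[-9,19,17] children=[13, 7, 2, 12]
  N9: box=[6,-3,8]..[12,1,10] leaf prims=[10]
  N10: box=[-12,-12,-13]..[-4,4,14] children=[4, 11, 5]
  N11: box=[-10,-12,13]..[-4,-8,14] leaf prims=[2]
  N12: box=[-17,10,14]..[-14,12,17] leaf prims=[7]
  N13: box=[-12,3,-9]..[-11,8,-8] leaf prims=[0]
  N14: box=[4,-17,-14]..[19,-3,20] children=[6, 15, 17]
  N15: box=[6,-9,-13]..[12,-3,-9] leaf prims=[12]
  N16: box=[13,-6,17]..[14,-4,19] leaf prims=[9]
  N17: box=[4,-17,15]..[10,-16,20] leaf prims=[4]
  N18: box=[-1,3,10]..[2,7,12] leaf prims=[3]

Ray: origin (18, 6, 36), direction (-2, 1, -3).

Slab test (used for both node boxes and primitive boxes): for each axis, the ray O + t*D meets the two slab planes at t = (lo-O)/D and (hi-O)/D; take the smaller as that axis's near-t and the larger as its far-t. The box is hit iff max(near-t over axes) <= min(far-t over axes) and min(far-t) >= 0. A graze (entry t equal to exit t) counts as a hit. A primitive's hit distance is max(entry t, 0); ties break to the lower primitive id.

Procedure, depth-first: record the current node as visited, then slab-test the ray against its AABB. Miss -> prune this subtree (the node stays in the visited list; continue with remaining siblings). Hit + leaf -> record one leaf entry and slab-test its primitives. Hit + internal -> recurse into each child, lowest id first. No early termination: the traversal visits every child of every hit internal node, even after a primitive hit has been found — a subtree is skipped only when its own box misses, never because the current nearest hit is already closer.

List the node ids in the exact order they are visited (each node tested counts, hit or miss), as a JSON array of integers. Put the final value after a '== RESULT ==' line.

Walk:
N0 x:[-1/2,35/2] y:[-23,13] z:[16/3,50/3] -> hit [16/3,13], descend [3, 8, 10, 14]
  N3 x:[2,12] y:[-12,12] z:[17/3,12] -> hit [17/3,12], descend [1, 9, 16, 18]
    N1 x:[9,12] y:[6,12] z:[35/3,12] -> hit [35/3,12] leaf, test {P13@t=35/3}
    N9 x:[3,6] y:[-9,-5] z:[26/3,28/3] -> miss, prune
    N16 x:[2,5/2] y:[-12,-10] z:[17/3,19/3] -> miss, prune
    N18 x:[8,19/2] y:[-3,1] z:[8,26/3] -> miss, prune
  N8 x:[27/2,35/2] y:[-3,13] z:[19/3,15] -> miss, prune
  N10 x:[11,15] y:[-18,-2] z:[22/3,49/3] -> miss, prune
  N14 x:[-1/2,7] y:[-23,-9] z:[16/3,50/3] -> miss, prune

order=[0, 3, 1, 9, 16, 18, 8, 10, 14]  |boxes|=9  |leaves|=1  hit=P13

== RESULT ==
[0, 3, 1, 9, 16, 18, 8, 10, 14]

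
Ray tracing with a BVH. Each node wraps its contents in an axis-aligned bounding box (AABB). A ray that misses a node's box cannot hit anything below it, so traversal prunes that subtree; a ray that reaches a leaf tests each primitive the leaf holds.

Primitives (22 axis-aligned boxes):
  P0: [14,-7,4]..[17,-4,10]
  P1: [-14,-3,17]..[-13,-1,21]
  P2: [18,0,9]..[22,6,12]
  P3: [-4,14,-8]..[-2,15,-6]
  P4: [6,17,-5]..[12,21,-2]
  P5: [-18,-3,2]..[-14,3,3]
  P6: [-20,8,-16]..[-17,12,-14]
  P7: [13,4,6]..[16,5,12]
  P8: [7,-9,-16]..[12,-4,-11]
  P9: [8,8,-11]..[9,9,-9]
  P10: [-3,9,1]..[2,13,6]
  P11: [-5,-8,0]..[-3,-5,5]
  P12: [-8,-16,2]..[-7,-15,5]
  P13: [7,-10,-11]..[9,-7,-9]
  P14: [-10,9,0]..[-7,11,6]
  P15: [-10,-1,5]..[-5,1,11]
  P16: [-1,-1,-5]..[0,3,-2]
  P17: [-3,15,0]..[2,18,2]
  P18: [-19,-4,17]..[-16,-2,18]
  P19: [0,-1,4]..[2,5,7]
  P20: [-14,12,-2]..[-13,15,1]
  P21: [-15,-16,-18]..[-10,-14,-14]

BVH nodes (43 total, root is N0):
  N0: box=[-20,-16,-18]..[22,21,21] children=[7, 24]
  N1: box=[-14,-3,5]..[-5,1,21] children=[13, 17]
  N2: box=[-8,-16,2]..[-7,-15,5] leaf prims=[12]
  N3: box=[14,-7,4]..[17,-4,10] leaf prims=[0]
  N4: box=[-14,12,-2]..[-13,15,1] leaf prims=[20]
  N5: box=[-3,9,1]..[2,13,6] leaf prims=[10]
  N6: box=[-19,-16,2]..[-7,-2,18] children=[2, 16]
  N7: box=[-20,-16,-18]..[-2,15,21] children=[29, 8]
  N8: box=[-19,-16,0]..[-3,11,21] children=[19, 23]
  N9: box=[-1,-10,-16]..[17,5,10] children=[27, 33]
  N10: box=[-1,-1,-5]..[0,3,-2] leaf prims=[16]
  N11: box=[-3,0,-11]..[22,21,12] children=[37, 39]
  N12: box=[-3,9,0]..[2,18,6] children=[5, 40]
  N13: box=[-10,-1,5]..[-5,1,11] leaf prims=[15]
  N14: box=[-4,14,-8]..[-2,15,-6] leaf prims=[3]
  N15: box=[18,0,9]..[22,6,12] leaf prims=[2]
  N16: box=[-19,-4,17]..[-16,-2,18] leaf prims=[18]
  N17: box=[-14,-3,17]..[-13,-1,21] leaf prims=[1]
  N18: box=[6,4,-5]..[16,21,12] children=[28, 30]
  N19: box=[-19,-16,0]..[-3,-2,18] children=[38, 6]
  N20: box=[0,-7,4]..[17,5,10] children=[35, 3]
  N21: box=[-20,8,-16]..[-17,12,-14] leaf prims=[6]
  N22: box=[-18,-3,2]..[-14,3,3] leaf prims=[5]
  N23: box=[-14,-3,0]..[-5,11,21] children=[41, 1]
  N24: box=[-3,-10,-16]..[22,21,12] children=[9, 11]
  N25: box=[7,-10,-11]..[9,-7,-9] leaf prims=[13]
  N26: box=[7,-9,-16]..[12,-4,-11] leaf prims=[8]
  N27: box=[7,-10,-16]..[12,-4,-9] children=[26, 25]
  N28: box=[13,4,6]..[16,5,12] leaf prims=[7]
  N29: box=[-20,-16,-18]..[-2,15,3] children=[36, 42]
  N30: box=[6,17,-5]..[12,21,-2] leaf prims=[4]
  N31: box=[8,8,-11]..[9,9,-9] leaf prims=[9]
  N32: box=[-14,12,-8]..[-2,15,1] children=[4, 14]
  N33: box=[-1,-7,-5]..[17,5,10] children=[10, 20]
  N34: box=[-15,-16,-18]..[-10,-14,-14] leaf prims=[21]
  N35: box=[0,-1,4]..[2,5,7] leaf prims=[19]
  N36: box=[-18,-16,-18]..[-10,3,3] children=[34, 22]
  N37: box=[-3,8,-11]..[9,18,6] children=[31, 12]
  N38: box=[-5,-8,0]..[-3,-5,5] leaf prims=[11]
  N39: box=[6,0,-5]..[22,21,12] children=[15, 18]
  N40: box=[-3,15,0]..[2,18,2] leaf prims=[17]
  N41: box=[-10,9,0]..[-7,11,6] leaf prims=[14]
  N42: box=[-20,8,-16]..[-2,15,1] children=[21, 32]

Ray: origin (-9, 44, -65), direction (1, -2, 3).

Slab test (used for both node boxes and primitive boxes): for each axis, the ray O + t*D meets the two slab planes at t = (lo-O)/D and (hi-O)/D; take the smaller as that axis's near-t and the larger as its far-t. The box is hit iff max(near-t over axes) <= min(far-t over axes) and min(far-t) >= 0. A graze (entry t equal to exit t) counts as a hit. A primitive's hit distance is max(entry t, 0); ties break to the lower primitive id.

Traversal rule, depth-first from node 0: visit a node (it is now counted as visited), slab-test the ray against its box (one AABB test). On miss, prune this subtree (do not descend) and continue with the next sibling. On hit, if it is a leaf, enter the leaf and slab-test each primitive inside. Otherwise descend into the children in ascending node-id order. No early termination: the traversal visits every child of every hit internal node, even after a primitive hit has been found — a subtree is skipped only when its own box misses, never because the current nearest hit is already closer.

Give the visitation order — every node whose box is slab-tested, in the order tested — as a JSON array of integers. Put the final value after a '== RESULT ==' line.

Traverse from the root:
N0 x:[-11,31] y:[23/2,30] z:[47/3,86/3] -> hit [47/3,86/3], descend [7, 24]
  N7 x:[-11,7] y:[29/2,30] z:[47/3,86/3] -> miss, prune
  N24 x:[6,31] y:[23/2,27] z:[49/3,77/3] -> hit [49/3,77/3], descend [9, 11]
    N9 x:[8,26] y:[39/2,27] z:[49/3,25] -> hit [39/2,25], descend [27, 33]
      N27 x:[16,21] y:[24,27] z:[49/3,56/3] -> miss, prune
      N33 x:[8,26] y:[39/2,51/2] z:[20,25] -> hit [20,25], descend [10, 20]
        N10 x:[8,9] y:[41/2,45/2] z:[20,21] -> miss, prune
        N20 x:[9,26] y:[39/2,51/2] z:[23,25] -> hit [23,25], descend [3, 35]
          N3 x:[23,26] y:[24,51/2] z:[23,25] -> hit [24,25] leaf, test {P0@t=24}
          N35 x:[9,11] y:[39/2,45/2] z:[23,24] -> miss, prune
    N11 x:[6,31] y:[23/2,22] z:[18,77/3] -> hit [18,22], descend [37, 39]
      N37 x:[6,18] y:[13,18] z:[18,71/3] -> hit [18,18], descend [12, 31]
        N12 x:[6,11] y:[13,35/2] z:[65/3,71/3] -> miss, prune
        N31 x:[17,18] y:[35/2,18] z:[18,56/3] -> hit [18,18] leaf, test {P9@t=18}
      N39 x:[15,31] y:[23/2,22] z:[20,77/3] -> hit [20,22], descend [15, 18]
        N15 x:[27,31] y:[19,22] z:[74/3,77/3] -> miss, prune
        N18 x:[15,25] y:[23/2,20] z:[20,77/3] -> hit [20,20], descend [28, 30]
          N28 x:[22,25] y:[39/2,20] z:[71/3,77/3] -> miss, prune
          N30 x:[15,21] y:[23/2,27/2] z:[20,21] -> miss, prune

Visited [0, 7, 24, 9, 27, 33, 10, 20, 3, 35, 11, 37, 12, 31, 39, 15, 18, 28, 30]. Tests: 19 box, 2 leaf. Nearest: P9.

== RESULT ==
[0, 7, 24, 9, 27, 33, 10, 20, 3, 35, 11, 37, 12, 31, 39, 15, 18, 28, 30]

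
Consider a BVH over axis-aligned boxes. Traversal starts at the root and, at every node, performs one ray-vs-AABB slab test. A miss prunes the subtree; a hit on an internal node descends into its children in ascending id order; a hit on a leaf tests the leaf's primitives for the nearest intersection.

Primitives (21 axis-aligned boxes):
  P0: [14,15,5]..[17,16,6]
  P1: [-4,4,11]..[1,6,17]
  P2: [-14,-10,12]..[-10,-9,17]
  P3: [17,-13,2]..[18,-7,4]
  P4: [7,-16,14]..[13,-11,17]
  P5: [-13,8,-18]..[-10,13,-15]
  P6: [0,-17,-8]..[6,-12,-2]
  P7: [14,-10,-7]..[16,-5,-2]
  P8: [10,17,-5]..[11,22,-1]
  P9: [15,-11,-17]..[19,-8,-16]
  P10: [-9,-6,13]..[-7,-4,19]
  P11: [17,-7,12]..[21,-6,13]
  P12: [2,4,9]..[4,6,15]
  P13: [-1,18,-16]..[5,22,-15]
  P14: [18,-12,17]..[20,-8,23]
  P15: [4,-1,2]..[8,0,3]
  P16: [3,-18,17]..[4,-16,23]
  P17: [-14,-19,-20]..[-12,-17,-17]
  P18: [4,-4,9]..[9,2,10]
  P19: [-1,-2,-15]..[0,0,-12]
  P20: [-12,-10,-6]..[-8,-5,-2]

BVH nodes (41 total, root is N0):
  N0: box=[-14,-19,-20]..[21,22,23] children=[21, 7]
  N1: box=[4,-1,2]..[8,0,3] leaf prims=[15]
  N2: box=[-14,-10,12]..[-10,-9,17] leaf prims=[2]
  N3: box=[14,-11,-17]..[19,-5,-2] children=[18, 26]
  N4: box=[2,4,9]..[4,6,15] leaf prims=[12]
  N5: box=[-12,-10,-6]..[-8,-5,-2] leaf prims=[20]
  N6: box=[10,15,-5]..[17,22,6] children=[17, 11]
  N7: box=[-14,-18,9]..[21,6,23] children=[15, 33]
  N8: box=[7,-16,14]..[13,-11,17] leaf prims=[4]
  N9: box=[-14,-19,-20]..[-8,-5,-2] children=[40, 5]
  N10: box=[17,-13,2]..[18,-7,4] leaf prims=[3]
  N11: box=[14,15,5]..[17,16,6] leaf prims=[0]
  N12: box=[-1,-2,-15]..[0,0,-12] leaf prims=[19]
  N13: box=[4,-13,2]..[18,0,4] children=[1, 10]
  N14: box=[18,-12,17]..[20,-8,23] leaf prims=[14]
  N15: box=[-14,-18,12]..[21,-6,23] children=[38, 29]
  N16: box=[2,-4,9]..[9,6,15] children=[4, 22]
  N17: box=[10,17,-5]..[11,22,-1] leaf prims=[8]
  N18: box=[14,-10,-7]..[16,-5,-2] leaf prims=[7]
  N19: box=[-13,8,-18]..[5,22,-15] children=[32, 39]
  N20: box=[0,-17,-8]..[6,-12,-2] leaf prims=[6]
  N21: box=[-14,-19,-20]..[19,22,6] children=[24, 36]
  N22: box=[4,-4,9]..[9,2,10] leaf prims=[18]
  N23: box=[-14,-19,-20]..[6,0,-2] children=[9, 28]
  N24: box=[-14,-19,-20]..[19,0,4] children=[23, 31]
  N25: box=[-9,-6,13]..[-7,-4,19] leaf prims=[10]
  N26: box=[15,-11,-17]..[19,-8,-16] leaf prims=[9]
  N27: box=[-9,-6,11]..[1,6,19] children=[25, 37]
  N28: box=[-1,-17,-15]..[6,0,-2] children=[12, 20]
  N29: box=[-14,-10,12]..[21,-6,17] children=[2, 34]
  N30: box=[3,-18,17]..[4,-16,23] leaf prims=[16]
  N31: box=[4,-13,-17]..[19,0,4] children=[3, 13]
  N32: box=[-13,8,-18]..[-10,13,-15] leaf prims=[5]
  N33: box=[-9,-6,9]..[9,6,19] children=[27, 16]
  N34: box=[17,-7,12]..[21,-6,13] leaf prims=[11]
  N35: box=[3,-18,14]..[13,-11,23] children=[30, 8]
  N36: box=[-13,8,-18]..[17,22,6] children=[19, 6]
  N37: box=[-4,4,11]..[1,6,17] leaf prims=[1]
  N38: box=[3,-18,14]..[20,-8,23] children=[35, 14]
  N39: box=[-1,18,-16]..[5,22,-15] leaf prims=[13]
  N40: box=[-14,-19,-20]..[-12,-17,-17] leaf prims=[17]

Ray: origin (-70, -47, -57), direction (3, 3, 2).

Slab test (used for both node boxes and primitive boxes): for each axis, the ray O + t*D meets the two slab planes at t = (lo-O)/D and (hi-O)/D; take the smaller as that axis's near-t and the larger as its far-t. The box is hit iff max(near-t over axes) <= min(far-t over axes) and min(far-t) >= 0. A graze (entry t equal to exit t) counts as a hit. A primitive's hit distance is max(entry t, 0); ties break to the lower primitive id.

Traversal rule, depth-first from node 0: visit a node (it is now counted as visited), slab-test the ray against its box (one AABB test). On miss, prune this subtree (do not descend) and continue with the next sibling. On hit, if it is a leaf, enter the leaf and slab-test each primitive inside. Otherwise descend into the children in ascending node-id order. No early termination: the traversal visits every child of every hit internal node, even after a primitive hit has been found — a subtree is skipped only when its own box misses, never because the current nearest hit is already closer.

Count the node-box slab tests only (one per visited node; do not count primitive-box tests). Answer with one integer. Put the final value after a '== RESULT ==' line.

Walk:
N0 x:[56/3,91/3] y:[28/3,23] z:[37/2,40] -> hit [56/3,23], descend [7, 21]
  N7 x:[56/3,91/3] y:[29/3,53/3] z:[33,40] -> miss, prune
  N21 x:[56/3,89/3] y:[28/3,23] z:[37/2,63/2] -> hit [56/3,23], descend [24, 36]
    N24 x:[56/3,89/3] y:[28/3,47/3] z:[37/2,61/2] -> miss, prune
    N36 x:[19,29] y:[55/3,23] z:[39/2,63/2] -> hit [39/2,23], descend [6, 19]
      N6 x:[80/3,29] y:[62/3,23] z:[26,63/2] -> miss, prune
      N19 x:[19,25] y:[55/3,23] z:[39/2,21] -> hit [39/2,21], descend [32, 39]
        N32 x:[19,20] y:[55/3,20] z:[39/2,21] -> hit [39/2,20] leaf, test {P5@t=39/2}
        N39 x:[23,25] y:[65/3,23] z:[41/2,21] -> miss, prune

Summary -> nodes [0, 7, 21, 24, 36, 6, 19, 32, 39]; box-tests=9; leaf-entries=1; first=P5

== RESULT ==
9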